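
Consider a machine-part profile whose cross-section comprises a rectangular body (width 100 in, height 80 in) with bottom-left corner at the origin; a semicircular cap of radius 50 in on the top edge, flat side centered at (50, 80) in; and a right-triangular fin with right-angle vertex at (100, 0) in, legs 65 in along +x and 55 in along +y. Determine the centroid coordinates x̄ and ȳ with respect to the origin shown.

rectangular body: A = 100 × 80 = 8000.00, centroid at (50.00, 40.00).
semicircular top: A = ½π·50² = 3926.99, centroid at (50.00, 101.22).
triangular fin: A = ½·65·55 = 1787.50, centroid at (121.67, 18.33).
ΣA = 13714.49 in²
ΣAx̄ = (8000.00)(50.00) + (3926.99)(50.00) + (1787.50)(121.67) = 813828.71 in³
ΣAȳ = (8000.00)(40.00) + (3926.99)(101.22) + (1787.50)(18.33) = 750263.43 in³
x̄ = 813828.71 / 13714.49 = 59.34 in
ȳ = 750263.43 / 13714.49 = 54.71 in

x̄ = 59.34 in, ȳ = 54.71 in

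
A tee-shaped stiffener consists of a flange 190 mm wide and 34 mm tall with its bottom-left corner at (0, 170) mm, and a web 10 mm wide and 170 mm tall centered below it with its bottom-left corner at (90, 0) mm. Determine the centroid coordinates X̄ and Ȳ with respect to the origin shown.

X̄ = 95.00 mm, Ȳ = 165.75 mm

web: A = 10 × 170 = 1700.00, centroid at (95.00, 85.00).
flange: A = 190 × 34 = 6460.00, centroid at (95.00, 187.00).
ΣA = 8160.00 mm²
ΣAX̄ = (1700.00)(95.00) + (6460.00)(95.00) = 775200.00 mm³
ΣAȲ = (1700.00)(85.00) + (6460.00)(187.00) = 1352520.00 mm³
X̄ = 775200.00 / 8160.00 = 95.00 mm
Ȳ = 1352520.00 / 8160.00 = 165.75 mm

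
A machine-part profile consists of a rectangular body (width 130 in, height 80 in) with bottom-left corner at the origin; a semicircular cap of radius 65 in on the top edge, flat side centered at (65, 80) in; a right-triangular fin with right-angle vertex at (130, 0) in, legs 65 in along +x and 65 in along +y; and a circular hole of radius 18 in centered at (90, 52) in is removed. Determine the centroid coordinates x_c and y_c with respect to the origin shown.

Part | A | x̄ᵢ | ȳᵢ | A·x̄ᵢ | A·ȳᵢ
rectangular body | 10400.00 | 65.00 | 40.00 | 676000.00 | 416000.00
semicircular top | 6636.61 | 65.00 | 107.59 | 431379.94 | 714012.49
triangular fin | 2112.50 | 151.67 | 21.67 | 320395.83 | 45770.83
hole | -1017.88 | 90.00 | 52.00 | -91608.84 | -52929.55
Σ | 18131.24 |  |  | 1336166.93 | 1122853.77
x_c = 1336166.93 / 18131.24 = 73.69 in
y_c = 1122853.77 / 18131.24 = 61.93 in

x_c = 73.69 in, y_c = 61.93 in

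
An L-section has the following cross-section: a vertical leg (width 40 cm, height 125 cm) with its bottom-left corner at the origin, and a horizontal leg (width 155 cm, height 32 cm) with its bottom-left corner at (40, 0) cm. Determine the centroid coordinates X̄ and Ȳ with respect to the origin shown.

X̄ = 68.55 cm, Ȳ = 39.34 cm

vertical leg: A = 40 × 125 = 5000.00, centroid at (20.00, 62.50).
horizontal leg: A = 155 × 32 = 4960.00, centroid at (117.50, 16.00).
ΣA = 9960.00 cm²
ΣAX̄ = (5000.00)(20.00) + (4960.00)(117.50) = 682800.00 cm³
ΣAȲ = (5000.00)(62.50) + (4960.00)(16.00) = 391860.00 cm³
X̄ = 682800.00 / 9960.00 = 68.55 cm
Ȳ = 391860.00 / 9960.00 = 39.34 cm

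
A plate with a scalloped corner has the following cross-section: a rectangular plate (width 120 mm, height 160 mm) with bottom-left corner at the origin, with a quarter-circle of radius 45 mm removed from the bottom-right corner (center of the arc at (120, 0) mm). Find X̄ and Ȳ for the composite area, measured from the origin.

X̄ = 56.31 mm, Ȳ = 85.50 mm

plate: A = 120 × 160 = 19200.00, centroid at (60.00, 80.00).
removed quarter-circle: A = −¼π·45² = -1590.43, centroid at (100.90, 19.10).
ΣA = 17609.57 mm², ΣAX̄ = 991523.25 mm³, ΣAȲ = 1505625.00 mm³.
X̄ = 991523.25/17609.57 = 56.31 mm; Ȳ = 1505625.00/17609.57 = 85.50 mm.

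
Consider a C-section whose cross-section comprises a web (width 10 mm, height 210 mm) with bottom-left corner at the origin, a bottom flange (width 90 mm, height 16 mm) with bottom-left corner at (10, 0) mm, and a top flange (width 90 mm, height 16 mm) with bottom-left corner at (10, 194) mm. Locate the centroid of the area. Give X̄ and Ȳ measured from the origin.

web: A = 10 × 210 = 2100.00, centroid at (5.00, 105.00).
bottom flange: A = 90 × 16 = 1440.00, centroid at (55.00, 8.00).
top flange: A = 90 × 16 = 1440.00, centroid at (55.00, 202.00).
ΣA = 4980.00 mm²
ΣAX̄ = (2100.00)(5.00) + (1440.00)(55.00) + (1440.00)(55.00) = 168900.00 mm³
ΣAȲ = (2100.00)(105.00) + (1440.00)(8.00) + (1440.00)(202.00) = 522900.00 mm³
X̄ = 168900.00 / 4980.00 = 33.92 mm
Ȳ = 522900.00 / 4980.00 = 105.00 mm

X̄ = 33.92 mm, Ȳ = 105.00 mm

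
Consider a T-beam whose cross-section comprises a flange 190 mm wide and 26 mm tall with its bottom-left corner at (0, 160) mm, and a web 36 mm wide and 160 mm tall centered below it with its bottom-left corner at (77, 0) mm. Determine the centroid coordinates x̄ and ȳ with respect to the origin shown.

Part | A | x̄ᵢ | ȳᵢ | A·x̄ᵢ | A·ȳᵢ
web | 5760.00 | 95.00 | 80.00 | 547200.00 | 460800.00
flange | 4940.00 | 95.00 | 173.00 | 469300.00 | 854620.00
Σ | 10700.00 |  |  | 1016500.00 | 1315420.00
x̄ = 1016500.00 / 10700.00 = 95.00 mm
ȳ = 1315420.00 / 10700.00 = 122.94 mm

x̄ = 95.00 mm, ȳ = 122.94 mm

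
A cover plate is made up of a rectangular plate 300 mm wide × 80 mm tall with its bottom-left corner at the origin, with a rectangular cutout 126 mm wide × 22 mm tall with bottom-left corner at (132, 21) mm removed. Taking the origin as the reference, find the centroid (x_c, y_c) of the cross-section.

x_c = 144.12 mm, y_c = 41.04 mm

plate: A = 300 × 80 = 24000.00, centroid at (150.00, 40.00).
hole: A = −(126 × 22) = -2772.00, centroid at (195.00, 32.00).
ΣA = 21228.00 mm²
ΣAx_c = (24000.00)(150.00) + (-2772.00)(195.00) = 3059460.00 mm³
ΣAy_c = (24000.00)(40.00) + (-2772.00)(32.00) = 871296.00 mm³
x_c = 3059460.00 / 21228.00 = 144.12 mm
y_c = 871296.00 / 21228.00 = 41.04 mm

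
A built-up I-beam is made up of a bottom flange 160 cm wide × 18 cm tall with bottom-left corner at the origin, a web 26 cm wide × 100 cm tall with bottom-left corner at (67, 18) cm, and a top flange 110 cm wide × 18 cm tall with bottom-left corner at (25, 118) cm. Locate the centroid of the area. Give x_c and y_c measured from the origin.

bottom flange: A = 160 × 18 = 2880.00, centroid at (80.00, 9.00).
web: A = 26 × 100 = 2600.00, centroid at (80.00, 68.00).
top flange: A = 110 × 18 = 1980.00, centroid at (80.00, 127.00).
ΣA = 7460.00 cm²
ΣAx_c = (2880.00)(80.00) + (2600.00)(80.00) + (1980.00)(80.00) = 596800.00 cm³
ΣAy_c = (2880.00)(9.00) + (2600.00)(68.00) + (1980.00)(127.00) = 454180.00 cm³
x_c = 596800.00 / 7460.00 = 80.00 cm
y_c = 454180.00 / 7460.00 = 60.88 cm

x_c = 80.00 cm, y_c = 60.88 cm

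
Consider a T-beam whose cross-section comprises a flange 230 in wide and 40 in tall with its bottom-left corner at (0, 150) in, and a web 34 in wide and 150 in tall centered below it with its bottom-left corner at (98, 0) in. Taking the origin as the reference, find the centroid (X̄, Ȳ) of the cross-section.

X̄ = 115.00 in, Ȳ = 136.12 in

web: A = 34 × 150 = 5100.00, centroid at (115.00, 75.00).
flange: A = 230 × 40 = 9200.00, centroid at (115.00, 170.00).
ΣA = 14300.00 in², ΣAX̄ = 1644500.00 in³, ΣAȲ = 1946500.00 in³.
X̄ = 1644500.00/14300.00 = 115.00 in; Ȳ = 1946500.00/14300.00 = 136.12 in.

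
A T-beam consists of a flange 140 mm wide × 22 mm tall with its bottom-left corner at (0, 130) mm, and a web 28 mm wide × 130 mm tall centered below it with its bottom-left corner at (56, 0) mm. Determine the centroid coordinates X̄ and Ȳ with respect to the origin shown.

web: A = 28 × 130 = 3640.00, centroid at (70.00, 65.00).
flange: A = 140 × 22 = 3080.00, centroid at (70.00, 141.00).
ΣA = 6720.00 mm², ΣAX̄ = 470400.00 mm³, ΣAȲ = 670880.00 mm³.
X̄ = 470400.00/6720.00 = 70.00 mm; Ȳ = 670880.00/6720.00 = 99.83 mm.

X̄ = 70.00 mm, Ȳ = 99.83 mm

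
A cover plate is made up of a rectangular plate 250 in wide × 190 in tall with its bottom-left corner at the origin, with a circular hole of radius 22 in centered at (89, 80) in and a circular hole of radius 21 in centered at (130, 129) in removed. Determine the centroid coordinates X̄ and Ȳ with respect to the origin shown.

X̄ = 126.07 in, Ȳ = 94.46 in

Part | A | x̄ᵢ | ȳᵢ | A·x̄ᵢ | A·ȳᵢ
plate | 47500.00 | 125.00 | 95.00 | 5937500.00 | 4512500.00
hole 1 | -1520.53 | 89.00 | 80.00 | -135327.25 | -121642.47
hole 2 | -1385.44 | 130.00 | 129.00 | -180107.51 | -178722.06
Σ | 44594.03 |  |  | 5622065.25 | 4212135.47
X̄ = 5622065.25 / 44594.03 = 126.07 in
Ȳ = 4212135.47 / 44594.03 = 94.46 in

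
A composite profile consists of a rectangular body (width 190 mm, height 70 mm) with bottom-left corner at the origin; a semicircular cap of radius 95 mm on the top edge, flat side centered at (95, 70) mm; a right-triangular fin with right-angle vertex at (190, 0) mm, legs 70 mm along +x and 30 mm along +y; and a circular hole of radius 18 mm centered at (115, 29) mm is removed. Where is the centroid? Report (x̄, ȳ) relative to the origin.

x̄ = 98.78 mm, ȳ = 73.08 mm

Part | A | x̄ᵢ | ȳᵢ | A·x̄ᵢ | A·ȳᵢ
rectangular body | 13300.00 | 95.00 | 35.00 | 1263500.00 | 465500.00
semicircular top | 14176.44 | 95.00 | 110.32 | 1346761.50 | 1563933.91
triangular fin | 1050.00 | 213.33 | 10.00 | 224000.00 | 10500.00
hole | -1017.88 | 115.00 | 29.00 | -117055.74 | -29518.40
Σ | 27508.56 |  |  | 2717205.76 | 2010415.51
x̄ = 2717205.76 / 27508.56 = 98.78 mm
ȳ = 2010415.51 / 27508.56 = 73.08 mm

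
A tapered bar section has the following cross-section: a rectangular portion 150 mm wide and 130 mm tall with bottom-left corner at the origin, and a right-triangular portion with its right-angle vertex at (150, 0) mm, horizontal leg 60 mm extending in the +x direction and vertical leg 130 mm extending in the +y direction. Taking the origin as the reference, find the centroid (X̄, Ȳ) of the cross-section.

X̄ = 90.83 mm, Ȳ = 61.39 mm

rectangular portion: A = 150 × 130 = 19500.00, centroid at (75.00, 65.00).
triangular portion: A = ½·60·130 = 3900.00, centroid at (170.00, 43.33).
ΣA = 23400.00 mm², ΣAX̄ = 2125500.00 mm³, ΣAȲ = 1436500.00 mm³.
X̄ = 2125500.00/23400.00 = 90.83 mm; Ȳ = 1436500.00/23400.00 = 61.39 mm.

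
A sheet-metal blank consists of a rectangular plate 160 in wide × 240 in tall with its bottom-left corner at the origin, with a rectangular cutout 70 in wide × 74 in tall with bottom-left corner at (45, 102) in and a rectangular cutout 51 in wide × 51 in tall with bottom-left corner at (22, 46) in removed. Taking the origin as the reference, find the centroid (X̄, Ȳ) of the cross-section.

X̄ = 82.76 in, Ȳ = 120.91 in

plate: A = 160 × 240 = 38400.00, centroid at (80.00, 120.00).
hole 1: A = −(70 × 74) = -5180.00, centroid at (80.00, 139.00).
hole 2: A = −(51 × 51) = -2601.00, centroid at (47.50, 71.50).
ΣA = 30619.00 in², ΣAX̄ = 2534052.50 in³, ΣAȲ = 3702008.50 in³.
X̄ = 2534052.50/30619.00 = 82.76 in; Ȳ = 3702008.50/30619.00 = 120.91 in.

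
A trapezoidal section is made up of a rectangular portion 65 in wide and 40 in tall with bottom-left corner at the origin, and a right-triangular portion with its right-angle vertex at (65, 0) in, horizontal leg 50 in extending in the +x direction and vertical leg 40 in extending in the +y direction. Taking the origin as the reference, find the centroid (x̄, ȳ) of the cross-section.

Part | A | x̄ᵢ | ȳᵢ | A·x̄ᵢ | A·ȳᵢ
rectangular portion | 2600.00 | 32.50 | 20.00 | 84500.00 | 52000.00
triangular portion | 1000.00 | 81.67 | 13.33 | 81666.67 | 13333.33
Σ | 3600.00 |  |  | 166166.67 | 65333.33
x̄ = 166166.67 / 3600.00 = 46.16 in
ȳ = 65333.33 / 3600.00 = 18.15 in

x̄ = 46.16 in, ȳ = 18.15 in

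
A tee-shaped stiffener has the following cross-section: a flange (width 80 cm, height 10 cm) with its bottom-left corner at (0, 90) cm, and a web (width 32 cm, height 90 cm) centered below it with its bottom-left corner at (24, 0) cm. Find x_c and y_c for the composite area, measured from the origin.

x_c = 40.00 cm, y_c = 55.87 cm

Part | A | x̄ᵢ | ȳᵢ | A·x̄ᵢ | A·ȳᵢ
web | 2880.00 | 40.00 | 45.00 | 115200.00 | 129600.00
flange | 800.00 | 40.00 | 95.00 | 32000.00 | 76000.00
Σ | 3680.00 |  |  | 147200.00 | 205600.00
x_c = 147200.00 / 3680.00 = 40.00 cm
y_c = 205600.00 / 3680.00 = 55.87 cm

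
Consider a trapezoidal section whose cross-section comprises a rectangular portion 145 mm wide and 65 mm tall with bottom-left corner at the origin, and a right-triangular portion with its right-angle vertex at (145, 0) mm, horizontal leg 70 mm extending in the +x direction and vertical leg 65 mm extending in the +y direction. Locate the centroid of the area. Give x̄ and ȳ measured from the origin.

x̄ = 91.13 mm, ȳ = 30.39 mm

rectangular portion: A = 145 × 65 = 9425.00, centroid at (72.50, 32.50).
triangular portion: A = ½·70·65 = 2275.00, centroid at (168.33, 21.67).
ΣA = 11700.00 mm², ΣAx̄ = 1066270.83 mm³, ΣAȳ = 355604.17 mm³.
x̄ = 1066270.83/11700.00 = 91.13 mm; ȳ = 355604.17/11700.00 = 30.39 mm.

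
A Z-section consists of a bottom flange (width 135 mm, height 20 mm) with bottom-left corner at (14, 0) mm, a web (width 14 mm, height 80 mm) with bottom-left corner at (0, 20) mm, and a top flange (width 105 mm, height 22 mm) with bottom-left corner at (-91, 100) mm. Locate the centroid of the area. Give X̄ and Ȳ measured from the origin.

bottom flange: A = 135 × 20 = 2700.00, centroid at (81.50, 10.00).
web: A = 14 × 80 = 1120.00, centroid at (7.00, 60.00).
top flange: A = 105 × 22 = 2310.00, centroid at (-38.50, 111.00).
ΣA = 6130.00 mm², ΣAX̄ = 138955.00 mm³, ΣAȲ = 350610.00 mm³.
X̄ = 138955.00/6130.00 = 22.67 mm; Ȳ = 350610.00/6130.00 = 57.20 mm.

X̄ = 22.67 mm, Ȳ = 57.20 mm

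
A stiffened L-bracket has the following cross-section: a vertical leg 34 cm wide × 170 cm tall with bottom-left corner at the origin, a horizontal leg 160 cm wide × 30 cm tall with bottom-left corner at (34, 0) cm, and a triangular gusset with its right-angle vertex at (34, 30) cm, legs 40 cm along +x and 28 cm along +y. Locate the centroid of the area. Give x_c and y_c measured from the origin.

x_c = 60.32 cm, y_c = 52.54 cm

vertical leg: A = 34 × 170 = 5780.00, centroid at (17.00, 85.00).
horizontal leg: A = 160 × 30 = 4800.00, centroid at (114.00, 15.00).
gusset: A = ½·40·28 = 560.00, centroid at (47.33, 39.33).
ΣA = 11140.00 cm²
ΣAx_c = (5780.00)(17.00) + (4800.00)(114.00) + (560.00)(47.33) = 671966.67 cm³
ΣAy_c = (5780.00)(85.00) + (4800.00)(15.00) + (560.00)(39.33) = 585326.67 cm³
x_c = 671966.67 / 11140.00 = 60.32 cm
y_c = 585326.67 / 11140.00 = 52.54 cm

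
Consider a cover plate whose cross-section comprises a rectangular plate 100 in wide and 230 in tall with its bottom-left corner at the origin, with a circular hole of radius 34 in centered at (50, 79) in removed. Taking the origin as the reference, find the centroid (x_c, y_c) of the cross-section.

x_c = 50.00 in, y_c = 121.75 in

plate: A = 100 × 230 = 23000.00, centroid at (50.00, 115.00).
hole: A = −π·34² = -3631.68, centroid at (50.00, 79.00).
ΣA = 19368.32 in², ΣAx_c = 968415.94 in³, ΣAy_c = 2358097.19 in³.
x_c = 968415.94/19368.32 = 50.00 in; y_c = 2358097.19/19368.32 = 121.75 in.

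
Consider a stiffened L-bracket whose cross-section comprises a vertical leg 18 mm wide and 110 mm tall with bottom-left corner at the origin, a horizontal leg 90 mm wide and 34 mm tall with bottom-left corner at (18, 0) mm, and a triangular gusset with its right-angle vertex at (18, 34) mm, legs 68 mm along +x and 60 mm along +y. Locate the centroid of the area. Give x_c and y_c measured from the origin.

x_c = 41.46 mm, y_c = 38.29 mm

vertical leg: A = 18 × 110 = 1980.00, centroid at (9.00, 55.00).
horizontal leg: A = 90 × 34 = 3060.00, centroid at (63.00, 17.00).
gusset: A = ½·68·60 = 2040.00, centroid at (40.67, 54.00).
ΣA = 7080.00 mm²
ΣAx_c = (1980.00)(9.00) + (3060.00)(63.00) + (2040.00)(40.67) = 293560.00 mm³
ΣAy_c = (1980.00)(55.00) + (3060.00)(17.00) + (2040.00)(54.00) = 271080.00 mm³
x_c = 293560.00 / 7080.00 = 41.46 mm
y_c = 271080.00 / 7080.00 = 38.29 mm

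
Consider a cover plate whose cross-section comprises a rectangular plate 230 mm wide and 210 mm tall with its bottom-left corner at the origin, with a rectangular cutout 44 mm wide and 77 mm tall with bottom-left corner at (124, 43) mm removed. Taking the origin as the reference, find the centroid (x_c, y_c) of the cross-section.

plate: A = 230 × 210 = 48300.00, centroid at (115.00, 105.00).
hole: A = −(44 × 77) = -3388.00, centroid at (146.00, 81.50).
ΣA = 44912.00 mm²
ΣAx_c = (48300.00)(115.00) + (-3388.00)(146.00) = 5059852.00 mm³
ΣAy_c = (48300.00)(105.00) + (-3388.00)(81.50) = 4795378.00 mm³
x_c = 5059852.00 / 44912.00 = 112.66 mm
y_c = 4795378.00 / 44912.00 = 106.77 mm

x_c = 112.66 mm, y_c = 106.77 mm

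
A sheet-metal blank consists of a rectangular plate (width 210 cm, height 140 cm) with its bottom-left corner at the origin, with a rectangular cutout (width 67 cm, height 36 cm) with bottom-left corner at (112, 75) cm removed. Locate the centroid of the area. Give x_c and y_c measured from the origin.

x_c = 101.38 cm, y_c = 67.94 cm

Part | A | x̄ᵢ | ȳᵢ | A·x̄ᵢ | A·ȳᵢ
plate | 29400.00 | 105.00 | 70.00 | 3087000.00 | 2058000.00
hole | -2412.00 | 145.50 | 93.00 | -350946.00 | -224316.00
Σ | 26988.00 |  |  | 2736054.00 | 1833684.00
x_c = 2736054.00 / 26988.00 = 101.38 cm
y_c = 1833684.00 / 26988.00 = 67.94 cm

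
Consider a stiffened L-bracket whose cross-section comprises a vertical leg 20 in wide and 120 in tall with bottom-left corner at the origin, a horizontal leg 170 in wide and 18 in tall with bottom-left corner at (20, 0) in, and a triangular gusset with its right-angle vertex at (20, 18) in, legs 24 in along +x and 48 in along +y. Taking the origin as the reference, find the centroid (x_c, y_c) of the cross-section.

Part | A | x̄ᵢ | ȳᵢ | A·x̄ᵢ | A·ȳᵢ
vertical leg | 2400.00 | 10.00 | 60.00 | 24000.00 | 144000.00
horizontal leg | 3060.00 | 105.00 | 9.00 | 321300.00 | 27540.00
gusset | 576.00 | 28.00 | 34.00 | 16128.00 | 19584.00
Σ | 6036.00 |  |  | 361428.00 | 191124.00
x_c = 361428.00 / 6036.00 = 59.88 in
y_c = 191124.00 / 6036.00 = 31.66 in

x_c = 59.88 in, y_c = 31.66 in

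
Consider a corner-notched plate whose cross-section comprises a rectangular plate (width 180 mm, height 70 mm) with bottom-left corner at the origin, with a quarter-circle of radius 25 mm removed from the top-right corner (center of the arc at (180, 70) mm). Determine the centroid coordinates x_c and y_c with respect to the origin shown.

Part | A | x̄ᵢ | ȳᵢ | A·x̄ᵢ | A·ȳᵢ
plate | 12600.00 | 90.00 | 35.00 | 1134000.00 | 441000.00
removed quarter-circle | -490.87 | 169.39 | 59.39 | -83148.96 | -29152.84
Σ | 12109.13 |  |  | 1050851.04 | 411847.16
x_c = 1050851.04 / 12109.13 = 86.78 mm
y_c = 411847.16 / 12109.13 = 34.01 mm

x_c = 86.78 mm, y_c = 34.01 mm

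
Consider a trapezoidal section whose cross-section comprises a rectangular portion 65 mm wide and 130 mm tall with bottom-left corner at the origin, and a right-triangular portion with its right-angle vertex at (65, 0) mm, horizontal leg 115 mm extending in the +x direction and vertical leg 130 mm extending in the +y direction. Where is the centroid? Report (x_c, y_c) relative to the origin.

rectangular portion: A = 65 × 130 = 8450.00, centroid at (32.50, 65.00).
triangular portion: A = ½·115·130 = 7475.00, centroid at (103.33, 43.33).
ΣA = 15925.00 mm², ΣAx_c = 1047041.67 mm³, ΣAy_c = 873166.67 mm³.
x_c = 1047041.67/15925.00 = 65.75 mm; y_c = 873166.67/15925.00 = 54.83 mm.

x_c = 65.75 mm, y_c = 54.83 mm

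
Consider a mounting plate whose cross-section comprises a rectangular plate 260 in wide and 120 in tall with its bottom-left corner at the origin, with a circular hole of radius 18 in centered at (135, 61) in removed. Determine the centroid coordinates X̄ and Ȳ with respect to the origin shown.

Part | A | x̄ᵢ | ȳᵢ | A·x̄ᵢ | A·ȳᵢ
plate | 31200.00 | 130.00 | 60.00 | 4056000.00 | 1872000.00
hole | -1017.88 | 135.00 | 61.00 | -137413.26 | -62090.44
Σ | 30182.12 |  |  | 3918586.74 | 1809909.56
X̄ = 3918586.74 / 30182.12 = 129.83 in
Ȳ = 1809909.56 / 30182.12 = 59.97 in

X̄ = 129.83 in, Ȳ = 59.97 in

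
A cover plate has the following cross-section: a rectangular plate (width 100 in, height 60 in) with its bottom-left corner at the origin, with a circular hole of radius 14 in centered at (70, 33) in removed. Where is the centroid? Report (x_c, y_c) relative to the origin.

x_c = 47.71 in, y_c = 29.66 in

Part | A | x̄ᵢ | ȳᵢ | A·x̄ᵢ | A·ȳᵢ
plate | 6000.00 | 50.00 | 30.00 | 300000.00 | 180000.00
hole | -615.75 | 70.00 | 33.00 | -43102.65 | -20319.82
Σ | 5384.25 |  |  | 256897.35 | 159680.18
x_c = 256897.35 / 5384.25 = 47.71 in
y_c = 159680.18 / 5384.25 = 29.66 in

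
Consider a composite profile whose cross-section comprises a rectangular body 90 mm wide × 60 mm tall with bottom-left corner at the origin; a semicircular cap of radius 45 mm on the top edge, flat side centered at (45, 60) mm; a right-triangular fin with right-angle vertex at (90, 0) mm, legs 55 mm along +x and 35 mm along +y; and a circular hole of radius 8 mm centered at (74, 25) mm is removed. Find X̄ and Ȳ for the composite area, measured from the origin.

X̄ = 50.90 mm, Ȳ = 44.94 mm

Part | A | x̄ᵢ | ȳᵢ | A·x̄ᵢ | A·ȳᵢ
rectangular body | 5400.00 | 45.00 | 30.00 | 243000.00 | 162000.00
semicircular top | 3180.86 | 45.00 | 79.10 | 143138.82 | 251601.75
triangular fin | 962.50 | 108.33 | 11.67 | 104270.83 | 11229.17
hole | -201.06 | 74.00 | 25.00 | -14878.58 | -5026.55
Σ | 9342.30 |  |  | 475531.07 | 419804.37
X̄ = 475531.07 / 9342.30 = 50.90 mm
Ȳ = 419804.37 / 9342.30 = 44.94 mm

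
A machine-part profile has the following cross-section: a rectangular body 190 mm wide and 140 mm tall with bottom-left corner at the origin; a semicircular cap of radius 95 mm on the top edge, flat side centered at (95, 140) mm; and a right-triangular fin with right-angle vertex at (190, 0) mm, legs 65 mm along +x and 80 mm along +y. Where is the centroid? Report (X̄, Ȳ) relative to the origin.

X̄ = 101.99 mm, Ȳ = 103.46 mm

rectangular body: A = 190 × 140 = 26600.00, centroid at (95.00, 70.00).
semicircular top: A = ½π·95² = 14176.44, centroid at (95.00, 180.32).
triangular fin: A = ½·65·80 = 2600.00, centroid at (211.67, 26.67).
ΣA = 43376.44 mm², ΣAX̄ = 4424094.83 mm³, ΣAȲ = 4487617.83 mm³.
X̄ = 4424094.83/43376.44 = 101.99 mm; Ȳ = 4487617.83/43376.44 = 103.46 mm.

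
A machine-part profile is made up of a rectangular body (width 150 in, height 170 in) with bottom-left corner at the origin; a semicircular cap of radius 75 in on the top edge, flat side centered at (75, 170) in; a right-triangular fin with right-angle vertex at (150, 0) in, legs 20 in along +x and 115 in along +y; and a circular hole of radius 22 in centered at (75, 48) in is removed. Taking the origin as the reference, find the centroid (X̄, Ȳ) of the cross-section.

X̄ = 77.77 in, Ȳ = 115.47 in

Part | A | x̄ᵢ | ȳᵢ | A·x̄ᵢ | A·ȳᵢ
rectangular body | 25500.00 | 75.00 | 85.00 | 1912500.00 | 2167500.00
semicircular top | 8835.73 | 75.00 | 201.83 | 662679.70 | 1783323.99
triangular fin | 1150.00 | 156.67 | 38.33 | 180166.67 | 44083.33
hole | -1520.53 | 75.00 | 48.00 | -114039.81 | -72985.48
Σ | 33965.20 |  |  | 2641306.55 | 3921921.84
X̄ = 2641306.55 / 33965.20 = 77.77 in
Ȳ = 3921921.84 / 33965.20 = 115.47 in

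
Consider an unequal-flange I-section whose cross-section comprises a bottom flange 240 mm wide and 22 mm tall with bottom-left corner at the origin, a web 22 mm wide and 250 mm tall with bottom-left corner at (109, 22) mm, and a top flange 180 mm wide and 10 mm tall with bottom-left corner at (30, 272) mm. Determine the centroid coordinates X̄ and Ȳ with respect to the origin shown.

X̄ = 120.00 mm, Ȳ = 108.52 mm

Part | A | x̄ᵢ | ȳᵢ | A·x̄ᵢ | A·ȳᵢ
bottom flange | 5280.00 | 120.00 | 11.00 | 633600.00 | 58080.00
web | 5500.00 | 120.00 | 147.00 | 660000.00 | 808500.00
top flange | 1800.00 | 120.00 | 277.00 | 216000.00 | 498600.00
Σ | 12580.00 |  |  | 1509600.00 | 1365180.00
X̄ = 1509600.00 / 12580.00 = 120.00 mm
Ȳ = 1365180.00 / 12580.00 = 108.52 mm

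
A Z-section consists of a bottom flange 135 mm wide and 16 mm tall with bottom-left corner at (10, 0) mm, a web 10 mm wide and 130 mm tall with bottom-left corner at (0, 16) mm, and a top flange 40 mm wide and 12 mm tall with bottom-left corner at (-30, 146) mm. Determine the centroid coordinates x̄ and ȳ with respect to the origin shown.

x̄ = 42.92 mm, ȳ = 49.63 mm

Part | A | x̄ᵢ | ȳᵢ | A·x̄ᵢ | A·ȳᵢ
bottom flange | 2160.00 | 77.50 | 8.00 | 167400.00 | 17280.00
web | 1300.00 | 5.00 | 81.00 | 6500.00 | 105300.00
top flange | 480.00 | -10.00 | 152.00 | -4800.00 | 72960.00
Σ | 3940.00 |  |  | 169100.00 | 195540.00
x̄ = 169100.00 / 3940.00 = 42.92 mm
ȳ = 195540.00 / 3940.00 = 49.63 mm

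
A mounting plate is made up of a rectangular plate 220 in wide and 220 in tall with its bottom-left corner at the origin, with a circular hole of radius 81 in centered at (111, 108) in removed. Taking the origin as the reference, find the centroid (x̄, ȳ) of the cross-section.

x̄ = 109.26 in, ȳ = 111.48 in

Part | A | x̄ᵢ | ȳᵢ | A·x̄ᵢ | A·ȳᵢ
plate | 48400.00 | 110.00 | 110.00 | 5324000.00 | 5324000.00
hole | -20611.99 | 111.00 | 108.00 | -2287930.82 | -2226094.86
Σ | 27788.01 |  |  | 3036069.18 | 3097905.14
x̄ = 3036069.18 / 27788.01 = 109.26 in
ȳ = 3097905.14 / 27788.01 = 111.48 in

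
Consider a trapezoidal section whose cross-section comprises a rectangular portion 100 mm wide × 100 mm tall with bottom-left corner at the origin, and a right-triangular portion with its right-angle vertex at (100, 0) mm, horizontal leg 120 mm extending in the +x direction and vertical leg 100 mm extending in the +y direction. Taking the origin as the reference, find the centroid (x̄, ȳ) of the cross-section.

x̄ = 83.75 mm, ȳ = 43.75 mm

rectangular portion: A = 100 × 100 = 10000.00, centroid at (50.00, 50.00).
triangular portion: A = ½·120·100 = 6000.00, centroid at (140.00, 33.33).
ΣA = 16000.00 mm²
ΣAx̄ = (10000.00)(50.00) + (6000.00)(140.00) = 1340000.00 mm³
ΣAȳ = (10000.00)(50.00) + (6000.00)(33.33) = 700000.00 mm³
x̄ = 1340000.00 / 16000.00 = 83.75 mm
ȳ = 700000.00 / 16000.00 = 43.75 mm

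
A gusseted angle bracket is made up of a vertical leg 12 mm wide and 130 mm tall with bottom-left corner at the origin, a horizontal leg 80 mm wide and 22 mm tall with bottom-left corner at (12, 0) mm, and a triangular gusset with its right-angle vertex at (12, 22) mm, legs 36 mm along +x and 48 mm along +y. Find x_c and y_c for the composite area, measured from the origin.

vertical leg: A = 12 × 130 = 1560.00, centroid at (6.00, 65.00).
horizontal leg: A = 80 × 22 = 1760.00, centroid at (52.00, 11.00).
gusset: A = ½·36·48 = 864.00, centroid at (24.00, 38.00).
ΣA = 4184.00 mm², ΣAx_c = 121616.00 mm³, ΣAy_c = 153592.00 mm³.
x_c = 121616.00/4184.00 = 29.07 mm; y_c = 153592.00/4184.00 = 36.71 mm.

x_c = 29.07 mm, y_c = 36.71 mm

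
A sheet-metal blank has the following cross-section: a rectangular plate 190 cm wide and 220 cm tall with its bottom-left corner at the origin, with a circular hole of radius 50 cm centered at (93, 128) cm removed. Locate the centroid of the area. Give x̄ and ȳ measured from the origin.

plate: A = 190 × 220 = 41800.00, centroid at (95.00, 110.00).
hole: A = −π·50² = -7853.98, centroid at (93.00, 128.00).
ΣA = 33946.02 cm², ΣAx̄ = 3240579.71 cm³, ΣAȳ = 3592690.35 cm³.
x̄ = 3240579.71/33946.02 = 95.46 cm; ȳ = 3592690.35/33946.02 = 105.84 cm.

x̄ = 95.46 cm, ȳ = 105.84 cm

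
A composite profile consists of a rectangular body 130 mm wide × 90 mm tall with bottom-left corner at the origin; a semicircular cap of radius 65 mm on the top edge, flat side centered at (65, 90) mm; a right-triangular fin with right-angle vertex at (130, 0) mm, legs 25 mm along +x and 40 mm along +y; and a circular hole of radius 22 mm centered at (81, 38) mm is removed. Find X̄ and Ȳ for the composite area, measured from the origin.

X̄ = 65.71 mm, Ȳ = 72.52 mm

rectangular body: A = 130 × 90 = 11700.00, centroid at (65.00, 45.00).
semicircular top: A = ½π·65² = 6636.61, centroid at (65.00, 117.59).
triangular fin: A = ½·25·40 = 500.00, centroid at (138.33, 13.33).
hole: A = −π·22² = -1520.53, centroid at (81.00, 38.00).
ΣA = 17316.08 mm²
ΣAX̄ = (11700.00)(65.00) + (6636.61)(65.00) + (500.00)(138.33) + (-1520.53)(81.00) = 1137883.61 mm³
ΣAȲ = (11700.00)(45.00) + (6636.61)(117.59) + (500.00)(13.33) + (-1520.53)(38.00) = 1255765.13 mm³
X̄ = 1137883.61 / 17316.08 = 65.71 mm
Ȳ = 1255765.13 / 17316.08 = 72.52 mm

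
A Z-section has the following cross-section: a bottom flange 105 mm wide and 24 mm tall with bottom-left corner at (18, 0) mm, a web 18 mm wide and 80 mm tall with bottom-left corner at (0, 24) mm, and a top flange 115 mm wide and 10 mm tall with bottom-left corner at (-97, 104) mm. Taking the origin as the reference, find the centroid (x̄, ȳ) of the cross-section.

x̄ = 28.41 mm, ȳ = 48.48 mm

Part | A | x̄ᵢ | ȳᵢ | A·x̄ᵢ | A·ȳᵢ
bottom flange | 2520.00 | 70.50 | 12.00 | 177660.00 | 30240.00
web | 1440.00 | 9.00 | 64.00 | 12960.00 | 92160.00
top flange | 1150.00 | -39.50 | 109.00 | -45425.00 | 125350.00
Σ | 5110.00 |  |  | 145195.00 | 247750.00
x̄ = 145195.00 / 5110.00 = 28.41 mm
ȳ = 247750.00 / 5110.00 = 48.48 mm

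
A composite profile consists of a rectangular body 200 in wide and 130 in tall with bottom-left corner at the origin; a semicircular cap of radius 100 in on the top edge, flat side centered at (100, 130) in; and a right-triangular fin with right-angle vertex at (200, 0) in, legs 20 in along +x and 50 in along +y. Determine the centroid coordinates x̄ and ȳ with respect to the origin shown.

rectangular body: A = 200 × 130 = 26000.00, centroid at (100.00, 65.00).
semicircular top: A = ½π·100² = 15707.96, centroid at (100.00, 172.44).
triangular fin: A = ½·20·50 = 500.00, centroid at (206.67, 16.67).
ΣA = 42207.96 in², ΣAx̄ = 4274129.66 in³, ΣAȳ = 4407035.22 in³.
x̄ = 4274129.66/42207.96 = 101.26 in; ȳ = 4407035.22/42207.96 = 104.41 in.

x̄ = 101.26 in, ȳ = 104.41 in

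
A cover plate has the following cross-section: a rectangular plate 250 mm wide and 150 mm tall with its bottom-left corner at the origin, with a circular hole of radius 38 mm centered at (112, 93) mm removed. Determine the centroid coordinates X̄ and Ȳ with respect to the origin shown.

X̄ = 126.79 mm, Ȳ = 72.52 mm

plate: A = 250 × 150 = 37500.00, centroid at (125.00, 75.00).
hole: A = −π·38² = -4536.46, centroid at (112.00, 93.00).
ΣA = 32963.54 mm²
ΣAX̄ = (37500.00)(125.00) + (-4536.46)(112.00) = 4179416.50 mm³
ΣAȲ = (37500.00)(75.00) + (-4536.46)(93.00) = 2390609.24 mm³
X̄ = 4179416.50 / 32963.54 = 126.79 mm
Ȳ = 2390609.24 / 32963.54 = 72.52 mm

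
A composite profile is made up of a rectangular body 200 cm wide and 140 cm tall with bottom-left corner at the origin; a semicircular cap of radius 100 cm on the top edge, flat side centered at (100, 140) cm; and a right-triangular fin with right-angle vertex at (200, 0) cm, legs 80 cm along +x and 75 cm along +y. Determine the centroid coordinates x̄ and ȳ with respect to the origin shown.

x̄ = 108.14 cm, ȳ = 104.92 cm

Part | A | x̄ᵢ | ȳᵢ | A·x̄ᵢ | A·ȳᵢ
rectangular body | 28000.00 | 100.00 | 70.00 | 2800000.00 | 1960000.00
semicircular top | 15707.96 | 100.00 | 182.44 | 1570796.33 | 2865781.52
triangular fin | 3000.00 | 226.67 | 25.00 | 680000.00 | 75000.00
Σ | 46707.96 |  |  | 5050796.33 | 4900781.52
x̄ = 5050796.33 / 46707.96 = 108.14 cm
ȳ = 4900781.52 / 46707.96 = 104.92 cm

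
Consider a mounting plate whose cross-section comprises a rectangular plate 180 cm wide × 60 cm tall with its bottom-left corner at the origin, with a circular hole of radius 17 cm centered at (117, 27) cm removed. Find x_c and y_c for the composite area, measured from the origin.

plate: A = 180 × 60 = 10800.00, centroid at (90.00, 30.00).
hole: A = −π·17² = -907.92, centroid at (117.00, 27.00).
ΣA = 9892.08 cm²
ΣAx_c = (10800.00)(90.00) + (-907.92)(117.00) = 865773.33 cm³
ΣAy_c = (10800.00)(30.00) + (-907.92)(27.00) = 299486.15 cm³
x_c = 865773.33 / 9892.08 = 87.52 cm
y_c = 299486.15 / 9892.08 = 30.28 cm

x_c = 87.52 cm, y_c = 30.28 cm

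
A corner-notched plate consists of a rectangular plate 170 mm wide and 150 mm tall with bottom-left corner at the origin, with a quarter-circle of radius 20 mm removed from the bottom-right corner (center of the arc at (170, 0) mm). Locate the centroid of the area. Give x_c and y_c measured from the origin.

plate: A = 170 × 150 = 25500.00, centroid at (85.00, 75.00).
removed quarter-circle: A = −¼π·20² = -314.16, centroid at (161.51, 8.49).
ΣA = 25185.84 mm², ΣAx_c = 2116759.59 mm³, ΣAy_c = 1909833.33 mm³.
x_c = 2116759.59/25185.84 = 84.05 mm; y_c = 1909833.33/25185.84 = 75.83 mm.

x_c = 84.05 mm, y_c = 75.83 mm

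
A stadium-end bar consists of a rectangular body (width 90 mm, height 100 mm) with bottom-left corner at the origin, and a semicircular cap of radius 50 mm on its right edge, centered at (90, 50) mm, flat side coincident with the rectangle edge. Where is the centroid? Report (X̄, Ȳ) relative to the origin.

X̄ = 65.12 mm, Ȳ = 50.00 mm

Part | A | x̄ᵢ | ȳᵢ | A·x̄ᵢ | A·ȳᵢ
rectangular body | 9000.00 | 45.00 | 50.00 | 405000.00 | 450000.00
semicircular end | 3926.99 | 111.22 | 50.00 | 436762.51 | 196349.54
Σ | 12926.99 |  |  | 841762.51 | 646349.54
X̄ = 841762.51 / 12926.99 = 65.12 mm
Ȳ = 646349.54 / 12926.99 = 50.00 mm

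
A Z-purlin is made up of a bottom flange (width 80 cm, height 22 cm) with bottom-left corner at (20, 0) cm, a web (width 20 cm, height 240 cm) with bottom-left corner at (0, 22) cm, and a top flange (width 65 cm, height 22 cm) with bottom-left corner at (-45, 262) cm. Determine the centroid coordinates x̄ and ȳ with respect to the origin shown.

bottom flange: A = 80 × 22 = 1760.00, centroid at (60.00, 11.00).
web: A = 20 × 240 = 4800.00, centroid at (10.00, 142.00).
top flange: A = 65 × 22 = 1430.00, centroid at (-12.50, 273.00).
ΣA = 7990.00 cm²
ΣAx̄ = (1760.00)(60.00) + (4800.00)(10.00) + (1430.00)(-12.50) = 135725.00 cm³
ΣAȳ = (1760.00)(11.00) + (4800.00)(142.00) + (1430.00)(273.00) = 1091350.00 cm³
x̄ = 135725.00 / 7990.00 = 16.99 cm
ȳ = 1091350.00 / 7990.00 = 136.59 cm

x̄ = 16.99 cm, ȳ = 136.59 cm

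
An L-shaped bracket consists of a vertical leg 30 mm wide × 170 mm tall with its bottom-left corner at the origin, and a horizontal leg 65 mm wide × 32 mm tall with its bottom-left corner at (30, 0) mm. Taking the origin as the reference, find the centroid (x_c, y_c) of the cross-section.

vertical leg: A = 30 × 170 = 5100.00, centroid at (15.00, 85.00).
horizontal leg: A = 65 × 32 = 2080.00, centroid at (62.50, 16.00).
ΣA = 7180.00 mm², ΣAx_c = 206500.00 mm³, ΣAy_c = 466780.00 mm³.
x_c = 206500.00/7180.00 = 28.76 mm; y_c = 466780.00/7180.00 = 65.01 mm.

x_c = 28.76 mm, y_c = 65.01 mm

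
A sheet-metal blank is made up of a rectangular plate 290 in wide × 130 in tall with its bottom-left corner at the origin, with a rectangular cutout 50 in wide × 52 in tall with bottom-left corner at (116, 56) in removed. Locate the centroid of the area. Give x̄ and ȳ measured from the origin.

x̄ = 145.30 in, ȳ = 63.74 in

plate: A = 290 × 130 = 37700.00, centroid at (145.00, 65.00).
hole: A = −(50 × 52) = -2600.00, centroid at (141.00, 82.00).
ΣA = 35100.00 in², ΣAx̄ = 5099900.00 in³, ΣAȳ = 2237300.00 in³.
x̄ = 5099900.00/35100.00 = 145.30 in; ȳ = 2237300.00/35100.00 = 63.74 in.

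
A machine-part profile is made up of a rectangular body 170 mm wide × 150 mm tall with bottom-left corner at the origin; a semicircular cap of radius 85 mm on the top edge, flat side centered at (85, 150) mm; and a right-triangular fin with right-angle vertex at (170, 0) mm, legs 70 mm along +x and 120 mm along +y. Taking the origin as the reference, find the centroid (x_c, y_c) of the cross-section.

rectangular body: A = 170 × 150 = 25500.00, centroid at (85.00, 75.00).
semicircular top: A = ½π·85² = 11349.00, centroid at (85.00, 186.08).
triangular fin: A = ½·70·120 = 4200.00, centroid at (193.33, 40.00).
ΣA = 41049.00 mm², ΣAx_c = 3944165.29 mm³, ΣAy_c = 4192267.19 mm³.
x_c = 3944165.29/41049.00 = 96.08 mm; y_c = 4192267.19/41049.00 = 102.13 mm.

x_c = 96.08 mm, y_c = 102.13 mm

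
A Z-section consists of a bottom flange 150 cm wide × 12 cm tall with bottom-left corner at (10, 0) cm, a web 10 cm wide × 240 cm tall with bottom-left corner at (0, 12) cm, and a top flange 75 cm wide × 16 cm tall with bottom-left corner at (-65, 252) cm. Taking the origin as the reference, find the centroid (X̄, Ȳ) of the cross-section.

bottom flange: A = 150 × 12 = 1800.00, centroid at (85.00, 6.00).
web: A = 10 × 240 = 2400.00, centroid at (5.00, 132.00).
top flange: A = 75 × 16 = 1200.00, centroid at (-27.50, 260.00).
ΣA = 5400.00 cm², ΣAX̄ = 132000.00 cm³, ΣAȲ = 639600.00 cm³.
X̄ = 132000.00/5400.00 = 24.44 cm; Ȳ = 639600.00/5400.00 = 118.44 cm.

X̄ = 24.44 cm, Ȳ = 118.44 cm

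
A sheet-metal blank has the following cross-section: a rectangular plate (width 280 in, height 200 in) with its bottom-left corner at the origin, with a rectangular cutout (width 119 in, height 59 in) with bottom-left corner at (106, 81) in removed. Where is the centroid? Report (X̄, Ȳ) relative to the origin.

plate: A = 280 × 200 = 56000.00, centroid at (140.00, 100.00).
hole: A = −(119 × 59) = -7021.00, centroid at (165.50, 110.50).
ΣA = 48979.00 in², ΣAX̄ = 6678024.50 in³, ΣAȲ = 4824179.50 in³.
X̄ = 6678024.50/48979.00 = 136.34 in; Ȳ = 4824179.50/48979.00 = 98.49 in.

X̄ = 136.34 in, Ȳ = 98.49 in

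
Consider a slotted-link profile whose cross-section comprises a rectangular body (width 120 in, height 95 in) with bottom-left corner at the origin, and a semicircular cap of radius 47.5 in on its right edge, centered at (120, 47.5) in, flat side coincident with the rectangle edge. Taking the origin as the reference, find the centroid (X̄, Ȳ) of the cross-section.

X̄ = 79.01 in, Ȳ = 47.50 in

Part | A | x̄ᵢ | ȳᵢ | A·x̄ᵢ | A·ȳᵢ
rectangular body | 11400.00 | 60.00 | 47.50 | 684000.00 | 541500.00
semicircular end | 3544.11 | 140.16 | 47.50 | 496741.02 | 168345.19
Σ | 14944.11 |  |  | 1180741.02 | 709845.19
X̄ = 1180741.02 / 14944.11 = 79.01 in
Ȳ = 709845.19 / 14944.11 = 47.50 in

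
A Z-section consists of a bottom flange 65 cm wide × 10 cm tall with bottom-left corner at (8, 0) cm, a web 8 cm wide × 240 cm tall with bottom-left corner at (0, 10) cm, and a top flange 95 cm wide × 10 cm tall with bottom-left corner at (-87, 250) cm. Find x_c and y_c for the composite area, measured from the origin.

Part | A | x̄ᵢ | ȳᵢ | A·x̄ᵢ | A·ȳᵢ
bottom flange | 650.00 | 40.50 | 5.00 | 26325.00 | 3250.00
web | 1920.00 | 4.00 | 130.00 | 7680.00 | 249600.00
top flange | 950.00 | -39.50 | 255.00 | -37525.00 | 242250.00
Σ | 3520.00 |  |  | -3520.00 | 495100.00
x_c = -3520.00 / 3520.00 = -1.00 cm
y_c = 495100.00 / 3520.00 = 140.65 cm

x_c = -1.00 cm, y_c = 140.65 cm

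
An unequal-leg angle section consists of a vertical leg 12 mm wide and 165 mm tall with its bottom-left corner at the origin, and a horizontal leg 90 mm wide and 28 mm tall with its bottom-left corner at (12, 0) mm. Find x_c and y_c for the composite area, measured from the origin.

vertical leg: A = 12 × 165 = 1980.00, centroid at (6.00, 82.50).
horizontal leg: A = 90 × 28 = 2520.00, centroid at (57.00, 14.00).
ΣA = 4500.00 mm², ΣAx_c = 155520.00 mm³, ΣAy_c = 198630.00 mm³.
x_c = 155520.00/4500.00 = 34.56 mm; y_c = 198630.00/4500.00 = 44.14 mm.

x_c = 34.56 mm, y_c = 44.14 mm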